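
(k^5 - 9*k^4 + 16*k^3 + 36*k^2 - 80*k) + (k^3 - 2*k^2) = k^5 - 9*k^4 + 17*k^3 + 34*k^2 - 80*k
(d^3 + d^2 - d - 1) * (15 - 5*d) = -5*d^4 + 10*d^3 + 20*d^2 - 10*d - 15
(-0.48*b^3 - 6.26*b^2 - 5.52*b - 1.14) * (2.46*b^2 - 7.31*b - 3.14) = -1.1808*b^5 - 11.8908*b^4 + 33.6886*b^3 + 57.2032*b^2 + 25.6662*b + 3.5796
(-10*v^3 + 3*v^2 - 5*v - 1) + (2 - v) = -10*v^3 + 3*v^2 - 6*v + 1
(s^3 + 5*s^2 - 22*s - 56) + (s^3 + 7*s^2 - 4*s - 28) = 2*s^3 + 12*s^2 - 26*s - 84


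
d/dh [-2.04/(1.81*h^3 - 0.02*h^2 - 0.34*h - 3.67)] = (11.0772*h^2 - 0.0816*h - 0.6936)/(-1.81*h^3 + 0.02*h^2 + 0.34*h + 3.67)^2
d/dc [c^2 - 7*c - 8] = 2*c - 7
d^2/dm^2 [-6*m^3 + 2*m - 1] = -36*m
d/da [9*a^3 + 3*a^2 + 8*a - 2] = 27*a^2 + 6*a + 8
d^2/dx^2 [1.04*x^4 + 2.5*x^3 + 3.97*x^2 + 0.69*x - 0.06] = 12.48*x^2 + 15.0*x + 7.94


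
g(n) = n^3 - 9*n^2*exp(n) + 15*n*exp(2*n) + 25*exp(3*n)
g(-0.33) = 5.99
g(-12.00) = -1728.01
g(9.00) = 13310064204459.32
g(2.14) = 17328.48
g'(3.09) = 845042.35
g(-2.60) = -22.30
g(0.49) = 124.91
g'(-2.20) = 13.56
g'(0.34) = 248.02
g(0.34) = 77.97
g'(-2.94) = 24.42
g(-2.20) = -15.85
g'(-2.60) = 18.92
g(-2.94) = -29.64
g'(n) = -9*n^2*exp(n) + 3*n^2 + 30*n*exp(2*n) - 18*n*exp(n) + 75*exp(3*n) + 15*exp(2*n)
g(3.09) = 285896.42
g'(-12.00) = 431.99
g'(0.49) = 388.12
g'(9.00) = 39922323916734.26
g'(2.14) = 51107.70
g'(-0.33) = 34.40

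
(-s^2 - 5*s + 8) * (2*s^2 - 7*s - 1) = -2*s^4 - 3*s^3 + 52*s^2 - 51*s - 8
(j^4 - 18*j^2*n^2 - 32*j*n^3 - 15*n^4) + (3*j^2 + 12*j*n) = j^4 - 18*j^2*n^2 + 3*j^2 - 32*j*n^3 + 12*j*n - 15*n^4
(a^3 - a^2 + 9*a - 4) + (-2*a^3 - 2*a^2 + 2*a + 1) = -a^3 - 3*a^2 + 11*a - 3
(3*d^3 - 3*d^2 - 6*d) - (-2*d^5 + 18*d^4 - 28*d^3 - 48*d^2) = 2*d^5 - 18*d^4 + 31*d^3 + 45*d^2 - 6*d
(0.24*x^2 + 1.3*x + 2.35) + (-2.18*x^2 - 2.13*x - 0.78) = -1.94*x^2 - 0.83*x + 1.57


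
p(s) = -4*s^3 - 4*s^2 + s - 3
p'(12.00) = -1823.00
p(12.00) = -7479.00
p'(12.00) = -1823.00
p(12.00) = -7479.00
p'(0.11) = -0.03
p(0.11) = -2.94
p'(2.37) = -85.36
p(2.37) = -76.35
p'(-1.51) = -14.28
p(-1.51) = 0.14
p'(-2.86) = -74.28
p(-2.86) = 55.00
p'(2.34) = -83.43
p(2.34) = -73.81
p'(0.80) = -13.08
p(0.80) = -6.81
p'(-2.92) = -77.96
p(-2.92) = 59.56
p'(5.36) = -386.64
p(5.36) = -728.52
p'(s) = -12*s^2 - 8*s + 1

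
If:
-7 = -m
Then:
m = 7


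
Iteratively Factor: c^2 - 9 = (c - 3)*(c + 3)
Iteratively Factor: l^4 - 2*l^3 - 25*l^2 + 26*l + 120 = (l + 2)*(l^3 - 4*l^2 - 17*l + 60) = (l - 3)*(l + 2)*(l^2 - l - 20) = (l - 3)*(l + 2)*(l + 4)*(l - 5)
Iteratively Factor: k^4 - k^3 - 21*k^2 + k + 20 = (k - 1)*(k^3 - 21*k - 20) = (k - 5)*(k - 1)*(k^2 + 5*k + 4) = (k - 5)*(k - 1)*(k + 1)*(k + 4)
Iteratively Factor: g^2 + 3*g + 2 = (g + 1)*(g + 2)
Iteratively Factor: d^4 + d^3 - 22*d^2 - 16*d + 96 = (d + 3)*(d^3 - 2*d^2 - 16*d + 32) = (d + 3)*(d + 4)*(d^2 - 6*d + 8) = (d - 4)*(d + 3)*(d + 4)*(d - 2)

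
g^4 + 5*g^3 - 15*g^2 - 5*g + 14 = (g - 2)*(g - 1)*(g + 1)*(g + 7)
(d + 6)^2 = d^2 + 12*d + 36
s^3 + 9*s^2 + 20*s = s*(s + 4)*(s + 5)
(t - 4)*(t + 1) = t^2 - 3*t - 4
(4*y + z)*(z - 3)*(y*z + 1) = 4*y^2*z^2 - 12*y^2*z + y*z^3 - 3*y*z^2 + 4*y*z - 12*y + z^2 - 3*z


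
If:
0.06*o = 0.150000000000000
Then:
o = 2.50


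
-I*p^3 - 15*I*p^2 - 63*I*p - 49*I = (p + 7)^2*(-I*p - I)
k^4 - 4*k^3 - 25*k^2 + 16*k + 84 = (k - 7)*(k - 2)*(k + 2)*(k + 3)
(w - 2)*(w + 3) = w^2 + w - 6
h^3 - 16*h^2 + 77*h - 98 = (h - 7)^2*(h - 2)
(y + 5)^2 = y^2 + 10*y + 25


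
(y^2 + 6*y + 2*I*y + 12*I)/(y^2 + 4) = (y + 6)/(y - 2*I)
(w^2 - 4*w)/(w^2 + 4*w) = (w - 4)/(w + 4)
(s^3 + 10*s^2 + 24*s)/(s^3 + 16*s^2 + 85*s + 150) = s*(s + 4)/(s^2 + 10*s + 25)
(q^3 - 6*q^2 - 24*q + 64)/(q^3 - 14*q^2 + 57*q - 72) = (q^2 + 2*q - 8)/(q^2 - 6*q + 9)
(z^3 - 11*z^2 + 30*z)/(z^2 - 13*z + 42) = z*(z - 5)/(z - 7)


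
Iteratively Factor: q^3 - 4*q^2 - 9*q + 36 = (q + 3)*(q^2 - 7*q + 12) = (q - 3)*(q + 3)*(q - 4)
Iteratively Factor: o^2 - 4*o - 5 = (o - 5)*(o + 1)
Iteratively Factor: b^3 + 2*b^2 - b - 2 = (b + 1)*(b^2 + b - 2) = (b - 1)*(b + 1)*(b + 2)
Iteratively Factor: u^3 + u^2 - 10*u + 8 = (u + 4)*(u^2 - 3*u + 2) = (u - 1)*(u + 4)*(u - 2)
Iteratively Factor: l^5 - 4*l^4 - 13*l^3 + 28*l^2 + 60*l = (l)*(l^4 - 4*l^3 - 13*l^2 + 28*l + 60) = l*(l - 5)*(l^3 + l^2 - 8*l - 12) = l*(l - 5)*(l - 3)*(l^2 + 4*l + 4) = l*(l - 5)*(l - 3)*(l + 2)*(l + 2)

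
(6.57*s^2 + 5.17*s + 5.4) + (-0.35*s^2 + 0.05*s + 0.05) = 6.22*s^2 + 5.22*s + 5.45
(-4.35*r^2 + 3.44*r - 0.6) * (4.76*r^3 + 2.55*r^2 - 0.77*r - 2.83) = -20.706*r^5 + 5.2819*r^4 + 9.2655*r^3 + 8.1317*r^2 - 9.2732*r + 1.698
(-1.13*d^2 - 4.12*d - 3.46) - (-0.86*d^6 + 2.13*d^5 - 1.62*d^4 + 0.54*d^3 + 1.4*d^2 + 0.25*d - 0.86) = 0.86*d^6 - 2.13*d^5 + 1.62*d^4 - 0.54*d^3 - 2.53*d^2 - 4.37*d - 2.6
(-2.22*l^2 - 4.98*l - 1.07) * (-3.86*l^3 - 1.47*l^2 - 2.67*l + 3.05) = 8.5692*l^5 + 22.4862*l^4 + 17.3782*l^3 + 8.0985*l^2 - 12.3321*l - 3.2635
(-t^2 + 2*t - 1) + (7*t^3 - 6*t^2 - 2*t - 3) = 7*t^3 - 7*t^2 - 4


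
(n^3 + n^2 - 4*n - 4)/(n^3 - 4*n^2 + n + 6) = (n + 2)/(n - 3)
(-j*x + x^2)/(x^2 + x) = (-j + x)/(x + 1)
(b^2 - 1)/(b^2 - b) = (b + 1)/b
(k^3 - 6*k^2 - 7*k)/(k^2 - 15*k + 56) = k*(k + 1)/(k - 8)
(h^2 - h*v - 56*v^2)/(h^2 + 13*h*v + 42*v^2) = (h - 8*v)/(h + 6*v)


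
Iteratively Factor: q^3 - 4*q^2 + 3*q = (q - 1)*(q^2 - 3*q) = (q - 3)*(q - 1)*(q)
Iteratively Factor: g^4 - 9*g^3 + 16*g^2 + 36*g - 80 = (g + 2)*(g^3 - 11*g^2 + 38*g - 40) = (g - 2)*(g + 2)*(g^2 - 9*g + 20) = (g - 5)*(g - 2)*(g + 2)*(g - 4)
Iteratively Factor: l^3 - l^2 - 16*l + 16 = (l - 1)*(l^2 - 16) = (l - 1)*(l + 4)*(l - 4)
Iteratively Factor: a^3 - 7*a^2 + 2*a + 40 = (a - 4)*(a^2 - 3*a - 10) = (a - 4)*(a + 2)*(a - 5)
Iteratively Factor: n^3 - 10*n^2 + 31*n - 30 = (n - 2)*(n^2 - 8*n + 15) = (n - 3)*(n - 2)*(n - 5)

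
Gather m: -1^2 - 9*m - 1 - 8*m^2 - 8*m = -8*m^2 - 17*m - 2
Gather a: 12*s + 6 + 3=12*s + 9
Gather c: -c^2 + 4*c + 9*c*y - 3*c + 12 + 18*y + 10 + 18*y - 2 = -c^2 + c*(9*y + 1) + 36*y + 20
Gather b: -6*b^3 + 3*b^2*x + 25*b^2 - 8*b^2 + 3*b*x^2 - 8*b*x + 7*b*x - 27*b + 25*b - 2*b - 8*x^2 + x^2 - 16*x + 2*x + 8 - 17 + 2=-6*b^3 + b^2*(3*x + 17) + b*(3*x^2 - x - 4) - 7*x^2 - 14*x - 7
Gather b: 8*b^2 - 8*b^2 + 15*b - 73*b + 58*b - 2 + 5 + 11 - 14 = 0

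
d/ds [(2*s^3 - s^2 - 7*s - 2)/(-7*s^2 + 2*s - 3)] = (-14*s^4 + 8*s^3 - 69*s^2 - 22*s + 25)/(49*s^4 - 28*s^3 + 46*s^2 - 12*s + 9)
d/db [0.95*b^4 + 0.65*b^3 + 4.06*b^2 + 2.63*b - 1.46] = 3.8*b^3 + 1.95*b^2 + 8.12*b + 2.63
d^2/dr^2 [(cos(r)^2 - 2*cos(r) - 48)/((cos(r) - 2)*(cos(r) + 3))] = 3*(55*(1 - cos(r)^2)^2 + cos(r)^5 + 76*cos(r)^3 + 382*cos(r)^2 - 263)/((cos(r) - 2)^3*(cos(r) + 3)^3)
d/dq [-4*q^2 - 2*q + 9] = -8*q - 2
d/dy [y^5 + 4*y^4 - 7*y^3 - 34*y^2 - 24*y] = 5*y^4 + 16*y^3 - 21*y^2 - 68*y - 24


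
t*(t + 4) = t^2 + 4*t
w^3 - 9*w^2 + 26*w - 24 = (w - 4)*(w - 3)*(w - 2)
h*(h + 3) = h^2 + 3*h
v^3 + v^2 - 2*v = v*(v - 1)*(v + 2)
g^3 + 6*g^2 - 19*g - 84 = (g - 4)*(g + 3)*(g + 7)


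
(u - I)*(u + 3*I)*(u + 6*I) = u^3 + 8*I*u^2 - 9*u + 18*I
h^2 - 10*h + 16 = (h - 8)*(h - 2)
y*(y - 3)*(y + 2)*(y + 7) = y^4 + 6*y^3 - 13*y^2 - 42*y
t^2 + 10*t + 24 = (t + 4)*(t + 6)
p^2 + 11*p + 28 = (p + 4)*(p + 7)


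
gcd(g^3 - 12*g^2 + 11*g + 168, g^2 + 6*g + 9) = g + 3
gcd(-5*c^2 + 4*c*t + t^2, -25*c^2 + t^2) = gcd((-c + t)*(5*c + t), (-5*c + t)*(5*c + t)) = 5*c + t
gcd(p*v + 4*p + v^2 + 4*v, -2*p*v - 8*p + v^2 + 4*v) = v + 4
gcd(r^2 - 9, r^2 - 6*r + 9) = r - 3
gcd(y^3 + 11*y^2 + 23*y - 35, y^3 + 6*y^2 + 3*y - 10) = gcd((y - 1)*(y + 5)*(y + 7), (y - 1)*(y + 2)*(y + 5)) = y^2 + 4*y - 5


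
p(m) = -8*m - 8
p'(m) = -8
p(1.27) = -18.16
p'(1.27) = -8.00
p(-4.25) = 26.00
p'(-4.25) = -8.00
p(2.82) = -30.56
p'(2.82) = -8.00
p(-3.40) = 19.20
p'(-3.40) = -8.00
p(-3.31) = 18.48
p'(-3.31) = -8.00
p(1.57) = -20.56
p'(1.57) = -8.00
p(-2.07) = 8.56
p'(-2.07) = -8.00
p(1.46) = -19.68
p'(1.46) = -8.00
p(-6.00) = 40.00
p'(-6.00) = -8.00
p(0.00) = -8.00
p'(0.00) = -8.00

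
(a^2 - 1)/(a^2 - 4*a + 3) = (a + 1)/(a - 3)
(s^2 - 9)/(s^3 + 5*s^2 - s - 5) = (s^2 - 9)/(s^3 + 5*s^2 - s - 5)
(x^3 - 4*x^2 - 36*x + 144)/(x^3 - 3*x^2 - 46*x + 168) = (x + 6)/(x + 7)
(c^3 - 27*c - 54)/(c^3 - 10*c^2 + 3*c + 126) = (c + 3)/(c - 7)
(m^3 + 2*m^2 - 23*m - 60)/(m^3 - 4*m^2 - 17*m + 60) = (m + 3)/(m - 3)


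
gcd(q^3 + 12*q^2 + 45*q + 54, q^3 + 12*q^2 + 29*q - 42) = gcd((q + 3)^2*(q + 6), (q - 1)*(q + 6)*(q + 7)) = q + 6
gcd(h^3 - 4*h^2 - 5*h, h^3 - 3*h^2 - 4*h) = h^2 + h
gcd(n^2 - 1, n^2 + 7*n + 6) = n + 1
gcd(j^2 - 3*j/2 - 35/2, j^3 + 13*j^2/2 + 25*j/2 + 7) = j + 7/2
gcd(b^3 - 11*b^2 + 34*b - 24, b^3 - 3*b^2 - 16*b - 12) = b - 6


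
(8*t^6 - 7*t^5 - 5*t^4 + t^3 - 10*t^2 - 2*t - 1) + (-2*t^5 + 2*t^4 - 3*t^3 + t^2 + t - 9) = 8*t^6 - 9*t^5 - 3*t^4 - 2*t^3 - 9*t^2 - t - 10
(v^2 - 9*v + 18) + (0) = v^2 - 9*v + 18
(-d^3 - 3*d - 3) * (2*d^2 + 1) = -2*d^5 - 7*d^3 - 6*d^2 - 3*d - 3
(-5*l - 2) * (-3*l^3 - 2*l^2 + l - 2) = 15*l^4 + 16*l^3 - l^2 + 8*l + 4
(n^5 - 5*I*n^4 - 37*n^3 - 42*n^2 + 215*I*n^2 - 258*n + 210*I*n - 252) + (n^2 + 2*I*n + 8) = n^5 - 5*I*n^4 - 37*n^3 - 41*n^2 + 215*I*n^2 - 258*n + 212*I*n - 244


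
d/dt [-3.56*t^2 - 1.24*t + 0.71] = -7.12*t - 1.24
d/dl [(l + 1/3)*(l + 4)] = 2*l + 13/3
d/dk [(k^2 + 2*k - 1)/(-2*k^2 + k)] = (5*k^2 - 4*k + 1)/(k^2*(4*k^2 - 4*k + 1))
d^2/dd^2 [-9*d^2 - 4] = -18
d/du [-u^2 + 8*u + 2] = 8 - 2*u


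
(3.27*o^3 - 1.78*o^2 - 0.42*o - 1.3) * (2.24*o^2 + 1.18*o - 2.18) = 7.3248*o^5 - 0.1286*o^4 - 10.1698*o^3 + 0.4728*o^2 - 0.6184*o + 2.834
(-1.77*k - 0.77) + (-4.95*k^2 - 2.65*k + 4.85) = -4.95*k^2 - 4.42*k + 4.08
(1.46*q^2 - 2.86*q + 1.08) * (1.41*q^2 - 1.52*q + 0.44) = 2.0586*q^4 - 6.2518*q^3 + 6.5124*q^2 - 2.9*q + 0.4752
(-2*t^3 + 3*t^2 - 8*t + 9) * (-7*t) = 14*t^4 - 21*t^3 + 56*t^2 - 63*t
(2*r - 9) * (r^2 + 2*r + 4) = 2*r^3 - 5*r^2 - 10*r - 36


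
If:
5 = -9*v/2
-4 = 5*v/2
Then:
No Solution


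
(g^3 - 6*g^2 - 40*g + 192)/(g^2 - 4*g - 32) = (g^2 + 2*g - 24)/(g + 4)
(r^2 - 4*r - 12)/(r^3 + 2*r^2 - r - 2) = (r - 6)/(r^2 - 1)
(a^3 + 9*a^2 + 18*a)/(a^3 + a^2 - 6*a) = (a + 6)/(a - 2)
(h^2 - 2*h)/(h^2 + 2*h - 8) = h/(h + 4)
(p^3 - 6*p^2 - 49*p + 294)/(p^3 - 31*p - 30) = (p^2 - 49)/(p^2 + 6*p + 5)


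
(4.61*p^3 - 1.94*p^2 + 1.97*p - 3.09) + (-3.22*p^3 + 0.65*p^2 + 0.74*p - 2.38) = 1.39*p^3 - 1.29*p^2 + 2.71*p - 5.47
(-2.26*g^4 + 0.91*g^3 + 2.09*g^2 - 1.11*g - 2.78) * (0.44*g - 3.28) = -0.9944*g^5 + 7.8132*g^4 - 2.0652*g^3 - 7.3436*g^2 + 2.4176*g + 9.1184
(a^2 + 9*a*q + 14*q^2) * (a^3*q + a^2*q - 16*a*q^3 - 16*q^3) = a^5*q + 9*a^4*q^2 + a^4*q - 2*a^3*q^3 + 9*a^3*q^2 - 144*a^2*q^4 - 2*a^2*q^3 - 224*a*q^5 - 144*a*q^4 - 224*q^5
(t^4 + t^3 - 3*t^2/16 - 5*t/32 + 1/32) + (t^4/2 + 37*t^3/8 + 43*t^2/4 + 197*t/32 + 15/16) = 3*t^4/2 + 45*t^3/8 + 169*t^2/16 + 6*t + 31/32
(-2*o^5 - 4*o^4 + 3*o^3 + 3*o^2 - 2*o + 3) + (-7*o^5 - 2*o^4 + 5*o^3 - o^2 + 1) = -9*o^5 - 6*o^4 + 8*o^3 + 2*o^2 - 2*o + 4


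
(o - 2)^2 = o^2 - 4*o + 4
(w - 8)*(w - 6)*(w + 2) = w^3 - 12*w^2 + 20*w + 96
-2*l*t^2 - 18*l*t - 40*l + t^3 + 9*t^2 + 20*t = (-2*l + t)*(t + 4)*(t + 5)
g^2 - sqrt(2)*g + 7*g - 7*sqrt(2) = (g + 7)*(g - sqrt(2))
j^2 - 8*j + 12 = (j - 6)*(j - 2)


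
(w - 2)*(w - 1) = w^2 - 3*w + 2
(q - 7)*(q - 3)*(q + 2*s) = q^3 + 2*q^2*s - 10*q^2 - 20*q*s + 21*q + 42*s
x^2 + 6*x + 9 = (x + 3)^2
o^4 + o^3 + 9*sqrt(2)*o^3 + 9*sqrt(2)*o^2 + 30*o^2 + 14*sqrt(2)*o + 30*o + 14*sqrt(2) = (o + 1)*(o + sqrt(2))^2*(o + 7*sqrt(2))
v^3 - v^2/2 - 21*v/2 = v*(v - 7/2)*(v + 3)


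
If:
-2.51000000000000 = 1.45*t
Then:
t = -1.73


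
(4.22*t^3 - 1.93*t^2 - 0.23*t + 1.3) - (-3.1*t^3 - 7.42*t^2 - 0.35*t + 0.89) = 7.32*t^3 + 5.49*t^2 + 0.12*t + 0.41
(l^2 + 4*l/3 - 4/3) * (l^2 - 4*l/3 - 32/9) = l^4 - 20*l^2/3 - 80*l/27 + 128/27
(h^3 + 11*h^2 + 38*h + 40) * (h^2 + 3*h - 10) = h^5 + 14*h^4 + 61*h^3 + 44*h^2 - 260*h - 400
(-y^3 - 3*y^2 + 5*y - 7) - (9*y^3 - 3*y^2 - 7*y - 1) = -10*y^3 + 12*y - 6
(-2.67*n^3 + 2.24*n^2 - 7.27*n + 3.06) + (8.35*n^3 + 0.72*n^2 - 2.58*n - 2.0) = 5.68*n^3 + 2.96*n^2 - 9.85*n + 1.06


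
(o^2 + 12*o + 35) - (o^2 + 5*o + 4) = 7*o + 31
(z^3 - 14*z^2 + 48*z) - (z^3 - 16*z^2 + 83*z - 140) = 2*z^2 - 35*z + 140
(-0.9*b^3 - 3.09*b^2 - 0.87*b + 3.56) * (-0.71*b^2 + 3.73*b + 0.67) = 0.639*b^5 - 1.1631*b^4 - 11.511*b^3 - 7.843*b^2 + 12.6959*b + 2.3852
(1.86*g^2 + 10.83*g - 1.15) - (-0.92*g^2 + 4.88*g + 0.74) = 2.78*g^2 + 5.95*g - 1.89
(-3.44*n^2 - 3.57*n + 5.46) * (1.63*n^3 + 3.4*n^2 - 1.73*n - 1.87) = -5.6072*n^5 - 17.5151*n^4 + 2.713*n^3 + 31.1729*n^2 - 2.7699*n - 10.2102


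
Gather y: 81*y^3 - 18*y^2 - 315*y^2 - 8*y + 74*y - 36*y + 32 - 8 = 81*y^3 - 333*y^2 + 30*y + 24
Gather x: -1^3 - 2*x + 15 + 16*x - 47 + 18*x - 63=32*x - 96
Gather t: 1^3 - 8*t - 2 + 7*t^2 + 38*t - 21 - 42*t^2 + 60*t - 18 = -35*t^2 + 90*t - 40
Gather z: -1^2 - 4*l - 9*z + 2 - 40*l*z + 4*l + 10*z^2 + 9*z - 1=-40*l*z + 10*z^2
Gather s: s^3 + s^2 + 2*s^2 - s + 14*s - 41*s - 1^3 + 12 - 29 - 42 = s^3 + 3*s^2 - 28*s - 60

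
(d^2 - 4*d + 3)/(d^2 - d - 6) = (d - 1)/(d + 2)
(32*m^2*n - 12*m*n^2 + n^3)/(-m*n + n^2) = (-32*m^2 + 12*m*n - n^2)/(m - n)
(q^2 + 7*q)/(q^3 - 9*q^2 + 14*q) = (q + 7)/(q^2 - 9*q + 14)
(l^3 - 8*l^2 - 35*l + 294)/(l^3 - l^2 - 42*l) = (l - 7)/l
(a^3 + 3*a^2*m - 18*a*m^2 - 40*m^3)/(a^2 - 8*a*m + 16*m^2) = (a^2 + 7*a*m + 10*m^2)/(a - 4*m)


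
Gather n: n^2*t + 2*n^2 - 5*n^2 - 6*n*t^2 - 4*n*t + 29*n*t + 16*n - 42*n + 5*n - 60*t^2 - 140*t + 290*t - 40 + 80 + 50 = n^2*(t - 3) + n*(-6*t^2 + 25*t - 21) - 60*t^2 + 150*t + 90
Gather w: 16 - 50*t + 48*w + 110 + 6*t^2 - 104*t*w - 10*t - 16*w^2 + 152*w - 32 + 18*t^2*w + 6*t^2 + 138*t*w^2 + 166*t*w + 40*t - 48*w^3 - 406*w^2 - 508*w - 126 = 12*t^2 - 20*t - 48*w^3 + w^2*(138*t - 422) + w*(18*t^2 + 62*t - 308) - 32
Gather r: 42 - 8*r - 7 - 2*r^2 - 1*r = -2*r^2 - 9*r + 35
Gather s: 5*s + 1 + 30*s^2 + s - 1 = 30*s^2 + 6*s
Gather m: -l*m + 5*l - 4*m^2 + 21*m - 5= 5*l - 4*m^2 + m*(21 - l) - 5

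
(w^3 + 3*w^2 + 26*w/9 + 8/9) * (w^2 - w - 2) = w^5 + 2*w^4 - 19*w^3/9 - 8*w^2 - 20*w/3 - 16/9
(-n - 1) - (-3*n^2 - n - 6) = 3*n^2 + 5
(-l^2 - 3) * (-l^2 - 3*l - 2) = l^4 + 3*l^3 + 5*l^2 + 9*l + 6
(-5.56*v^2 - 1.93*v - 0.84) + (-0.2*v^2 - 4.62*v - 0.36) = -5.76*v^2 - 6.55*v - 1.2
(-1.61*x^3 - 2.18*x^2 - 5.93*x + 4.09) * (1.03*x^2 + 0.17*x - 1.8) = -1.6583*x^5 - 2.5191*x^4 - 3.5805*x^3 + 7.1286*x^2 + 11.3693*x - 7.362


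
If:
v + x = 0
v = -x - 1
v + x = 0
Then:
No Solution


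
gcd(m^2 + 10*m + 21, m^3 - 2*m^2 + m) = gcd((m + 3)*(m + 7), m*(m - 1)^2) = 1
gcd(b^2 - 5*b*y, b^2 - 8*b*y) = b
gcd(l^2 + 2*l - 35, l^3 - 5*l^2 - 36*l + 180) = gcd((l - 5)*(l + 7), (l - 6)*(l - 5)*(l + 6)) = l - 5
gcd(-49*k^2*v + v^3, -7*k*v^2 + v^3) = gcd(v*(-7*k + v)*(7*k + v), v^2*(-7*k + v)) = -7*k*v + v^2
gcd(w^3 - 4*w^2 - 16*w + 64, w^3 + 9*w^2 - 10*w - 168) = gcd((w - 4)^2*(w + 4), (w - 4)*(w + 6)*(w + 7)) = w - 4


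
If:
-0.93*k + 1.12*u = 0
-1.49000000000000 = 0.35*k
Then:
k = -4.26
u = -3.53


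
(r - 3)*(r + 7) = r^2 + 4*r - 21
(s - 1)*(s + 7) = s^2 + 6*s - 7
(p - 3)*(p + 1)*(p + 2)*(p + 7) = p^4 + 7*p^3 - 7*p^2 - 55*p - 42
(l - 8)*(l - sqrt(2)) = l^2 - 8*l - sqrt(2)*l + 8*sqrt(2)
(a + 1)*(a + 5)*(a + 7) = a^3 + 13*a^2 + 47*a + 35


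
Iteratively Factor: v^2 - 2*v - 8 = (v + 2)*(v - 4)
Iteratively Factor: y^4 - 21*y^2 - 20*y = (y - 5)*(y^3 + 5*y^2 + 4*y) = y*(y - 5)*(y^2 + 5*y + 4) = y*(y - 5)*(y + 1)*(y + 4)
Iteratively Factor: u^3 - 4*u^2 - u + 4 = (u - 4)*(u^2 - 1) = (u - 4)*(u + 1)*(u - 1)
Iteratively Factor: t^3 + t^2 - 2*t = (t - 1)*(t^2 + 2*t) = t*(t - 1)*(t + 2)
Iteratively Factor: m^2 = (m)*(m)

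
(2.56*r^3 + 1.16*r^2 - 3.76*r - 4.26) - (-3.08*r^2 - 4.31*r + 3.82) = 2.56*r^3 + 4.24*r^2 + 0.55*r - 8.08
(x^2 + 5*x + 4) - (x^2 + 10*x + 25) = -5*x - 21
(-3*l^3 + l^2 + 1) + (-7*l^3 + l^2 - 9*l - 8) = -10*l^3 + 2*l^2 - 9*l - 7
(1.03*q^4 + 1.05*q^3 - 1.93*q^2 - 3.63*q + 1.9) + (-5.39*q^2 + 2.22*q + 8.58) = 1.03*q^4 + 1.05*q^3 - 7.32*q^2 - 1.41*q + 10.48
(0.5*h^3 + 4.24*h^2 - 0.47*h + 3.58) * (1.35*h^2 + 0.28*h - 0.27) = 0.675*h^5 + 5.864*h^4 + 0.4177*h^3 + 3.5566*h^2 + 1.1293*h - 0.9666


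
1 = 1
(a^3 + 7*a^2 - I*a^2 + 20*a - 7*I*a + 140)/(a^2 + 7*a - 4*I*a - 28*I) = (a^2 - I*a + 20)/(a - 4*I)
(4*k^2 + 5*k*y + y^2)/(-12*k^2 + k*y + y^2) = (k + y)/(-3*k + y)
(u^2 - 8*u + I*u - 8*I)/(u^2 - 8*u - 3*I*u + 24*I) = (u + I)/(u - 3*I)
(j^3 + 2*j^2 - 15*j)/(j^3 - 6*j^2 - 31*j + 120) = j/(j - 8)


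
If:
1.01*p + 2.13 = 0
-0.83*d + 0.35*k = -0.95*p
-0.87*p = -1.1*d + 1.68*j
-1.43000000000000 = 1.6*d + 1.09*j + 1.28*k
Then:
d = -1.86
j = -0.13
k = 1.31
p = -2.11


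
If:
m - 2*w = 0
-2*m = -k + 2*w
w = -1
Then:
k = -6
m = -2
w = -1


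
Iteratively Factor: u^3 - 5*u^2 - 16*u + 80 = (u + 4)*(u^2 - 9*u + 20) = (u - 4)*(u + 4)*(u - 5)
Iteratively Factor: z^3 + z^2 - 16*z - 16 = (z - 4)*(z^2 + 5*z + 4) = (z - 4)*(z + 4)*(z + 1)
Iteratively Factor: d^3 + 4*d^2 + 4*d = (d)*(d^2 + 4*d + 4) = d*(d + 2)*(d + 2)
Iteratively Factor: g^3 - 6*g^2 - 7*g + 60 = (g - 5)*(g^2 - g - 12) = (g - 5)*(g - 4)*(g + 3)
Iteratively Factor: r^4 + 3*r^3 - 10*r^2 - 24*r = (r)*(r^3 + 3*r^2 - 10*r - 24) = r*(r - 3)*(r^2 + 6*r + 8) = r*(r - 3)*(r + 2)*(r + 4)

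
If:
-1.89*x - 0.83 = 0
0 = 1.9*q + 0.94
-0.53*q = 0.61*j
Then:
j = 0.43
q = -0.49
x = -0.44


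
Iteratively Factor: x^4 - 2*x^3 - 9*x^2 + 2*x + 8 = (x - 4)*(x^3 + 2*x^2 - x - 2) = (x - 4)*(x + 2)*(x^2 - 1) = (x - 4)*(x + 1)*(x + 2)*(x - 1)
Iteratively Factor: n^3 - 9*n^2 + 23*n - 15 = (n - 5)*(n^2 - 4*n + 3) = (n - 5)*(n - 1)*(n - 3)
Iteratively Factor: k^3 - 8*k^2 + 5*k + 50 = (k - 5)*(k^2 - 3*k - 10) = (k - 5)*(k + 2)*(k - 5)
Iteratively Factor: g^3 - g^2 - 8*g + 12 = (g - 2)*(g^2 + g - 6) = (g - 2)^2*(g + 3)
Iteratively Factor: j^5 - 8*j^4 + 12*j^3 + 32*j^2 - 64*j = (j - 4)*(j^4 - 4*j^3 - 4*j^2 + 16*j) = j*(j - 4)*(j^3 - 4*j^2 - 4*j + 16) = j*(j - 4)*(j - 2)*(j^2 - 2*j - 8) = j*(j - 4)*(j - 2)*(j + 2)*(j - 4)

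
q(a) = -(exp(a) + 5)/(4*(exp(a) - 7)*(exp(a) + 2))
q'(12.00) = 0.00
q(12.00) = 0.00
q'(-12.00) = 0.00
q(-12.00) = 0.09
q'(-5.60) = -0.00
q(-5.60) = 0.09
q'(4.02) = 0.01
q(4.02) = -0.01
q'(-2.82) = -0.00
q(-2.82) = 0.09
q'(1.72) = 0.92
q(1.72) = 0.25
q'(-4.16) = -0.00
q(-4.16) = 0.09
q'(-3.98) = -0.00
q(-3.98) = 0.09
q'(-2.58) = -0.00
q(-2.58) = 0.09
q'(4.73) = 0.00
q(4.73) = -0.00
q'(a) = -exp(a)/(4*(exp(a) - 7)*(exp(a) + 2)) + (exp(a) + 5)*exp(a)/(4*(exp(a) - 7)*(exp(a) + 2)^2) + (exp(a) + 5)*exp(a)/(4*(exp(a) - 7)^2*(exp(a) + 2))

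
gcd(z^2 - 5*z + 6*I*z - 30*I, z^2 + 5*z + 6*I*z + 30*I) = z + 6*I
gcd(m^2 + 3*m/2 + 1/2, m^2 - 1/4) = m + 1/2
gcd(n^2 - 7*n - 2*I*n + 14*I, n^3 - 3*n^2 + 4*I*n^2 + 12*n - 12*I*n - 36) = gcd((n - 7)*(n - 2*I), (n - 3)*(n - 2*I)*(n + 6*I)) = n - 2*I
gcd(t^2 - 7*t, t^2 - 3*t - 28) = t - 7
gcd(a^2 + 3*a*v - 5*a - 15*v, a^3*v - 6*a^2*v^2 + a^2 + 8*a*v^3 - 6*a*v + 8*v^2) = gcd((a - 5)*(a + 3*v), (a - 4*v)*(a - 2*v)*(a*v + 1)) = 1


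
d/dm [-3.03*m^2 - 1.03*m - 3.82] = -6.06*m - 1.03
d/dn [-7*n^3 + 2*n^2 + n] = -21*n^2 + 4*n + 1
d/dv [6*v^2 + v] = 12*v + 1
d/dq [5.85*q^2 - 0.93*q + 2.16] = 11.7*q - 0.93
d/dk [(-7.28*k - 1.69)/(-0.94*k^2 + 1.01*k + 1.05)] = (6.8432*k^2 - 7.3528*k - (1.88*k - 1.01)*(7.28*k + 1.69) - 7.644)/(-0.94*k^2 + 1.01*k + 1.05)^2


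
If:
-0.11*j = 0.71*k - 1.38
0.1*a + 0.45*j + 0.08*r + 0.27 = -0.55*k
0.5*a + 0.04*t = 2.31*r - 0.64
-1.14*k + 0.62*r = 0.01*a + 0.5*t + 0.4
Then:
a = 7.26925058960363*t + 46.0403846869211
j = -2.34158770152541*t - 18.537998993148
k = 0.362781193194077*t + 4.81574632288208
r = 1.59074688086659*t + 10.2425075079916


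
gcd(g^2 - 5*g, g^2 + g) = g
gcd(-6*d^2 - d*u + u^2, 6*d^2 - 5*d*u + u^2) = -3*d + u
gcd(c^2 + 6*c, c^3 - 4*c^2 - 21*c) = c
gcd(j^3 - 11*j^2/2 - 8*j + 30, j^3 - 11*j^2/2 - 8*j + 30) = j^3 - 11*j^2/2 - 8*j + 30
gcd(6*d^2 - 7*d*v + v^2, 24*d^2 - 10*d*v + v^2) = -6*d + v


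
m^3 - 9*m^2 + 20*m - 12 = (m - 6)*(m - 2)*(m - 1)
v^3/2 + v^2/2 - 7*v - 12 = (v/2 + 1)*(v - 4)*(v + 3)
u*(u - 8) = u^2 - 8*u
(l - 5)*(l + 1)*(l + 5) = l^3 + l^2 - 25*l - 25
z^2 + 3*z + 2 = (z + 1)*(z + 2)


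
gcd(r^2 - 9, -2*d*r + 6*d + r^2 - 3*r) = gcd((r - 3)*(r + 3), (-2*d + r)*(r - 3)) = r - 3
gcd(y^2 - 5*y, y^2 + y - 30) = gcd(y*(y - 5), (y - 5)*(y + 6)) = y - 5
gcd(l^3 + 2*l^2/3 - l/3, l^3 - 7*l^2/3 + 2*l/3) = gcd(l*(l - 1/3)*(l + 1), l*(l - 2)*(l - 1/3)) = l^2 - l/3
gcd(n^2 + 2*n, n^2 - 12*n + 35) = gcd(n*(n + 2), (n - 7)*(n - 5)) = 1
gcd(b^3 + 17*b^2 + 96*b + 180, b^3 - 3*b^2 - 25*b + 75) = b + 5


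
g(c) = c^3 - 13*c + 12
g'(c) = 3*c^2 - 13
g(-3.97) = 1.04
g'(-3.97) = 34.28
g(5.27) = 89.85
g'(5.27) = 70.32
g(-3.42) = 16.46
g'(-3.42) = 22.09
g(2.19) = -5.97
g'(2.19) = 1.39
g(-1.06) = 24.59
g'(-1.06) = -9.63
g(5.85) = 136.15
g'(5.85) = 89.67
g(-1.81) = 29.60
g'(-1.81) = -3.17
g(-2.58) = 28.37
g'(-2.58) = 6.97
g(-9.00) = -600.00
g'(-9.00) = 230.00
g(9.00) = 624.00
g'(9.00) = 230.00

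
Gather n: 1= 1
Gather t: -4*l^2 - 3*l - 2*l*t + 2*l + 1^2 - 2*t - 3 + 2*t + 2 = -4*l^2 - 2*l*t - l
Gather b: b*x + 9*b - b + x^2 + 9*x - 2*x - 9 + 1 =b*(x + 8) + x^2 + 7*x - 8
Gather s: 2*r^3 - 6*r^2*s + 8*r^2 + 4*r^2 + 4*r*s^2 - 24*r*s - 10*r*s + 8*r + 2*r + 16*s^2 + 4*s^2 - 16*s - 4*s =2*r^3 + 12*r^2 + 10*r + s^2*(4*r + 20) + s*(-6*r^2 - 34*r - 20)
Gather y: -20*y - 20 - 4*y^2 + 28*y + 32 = -4*y^2 + 8*y + 12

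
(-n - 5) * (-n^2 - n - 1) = n^3 + 6*n^2 + 6*n + 5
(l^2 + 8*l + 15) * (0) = 0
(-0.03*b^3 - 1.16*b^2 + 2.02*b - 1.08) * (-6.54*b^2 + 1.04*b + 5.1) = 0.1962*b^5 + 7.5552*b^4 - 14.5702*b^3 + 3.248*b^2 + 9.1788*b - 5.508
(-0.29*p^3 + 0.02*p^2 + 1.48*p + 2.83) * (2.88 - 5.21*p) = 1.5109*p^4 - 0.9394*p^3 - 7.6532*p^2 - 10.4819*p + 8.1504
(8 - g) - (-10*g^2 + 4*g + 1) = 10*g^2 - 5*g + 7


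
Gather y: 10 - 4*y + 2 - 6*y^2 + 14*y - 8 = -6*y^2 + 10*y + 4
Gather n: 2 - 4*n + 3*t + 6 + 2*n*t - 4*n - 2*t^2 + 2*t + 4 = n*(2*t - 8) - 2*t^2 + 5*t + 12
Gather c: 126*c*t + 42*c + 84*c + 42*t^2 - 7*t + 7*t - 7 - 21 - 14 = c*(126*t + 126) + 42*t^2 - 42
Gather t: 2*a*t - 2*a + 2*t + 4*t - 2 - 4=-2*a + t*(2*a + 6) - 6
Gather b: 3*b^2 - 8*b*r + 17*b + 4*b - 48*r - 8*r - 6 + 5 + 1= 3*b^2 + b*(21 - 8*r) - 56*r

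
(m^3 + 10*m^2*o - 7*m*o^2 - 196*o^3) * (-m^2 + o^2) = -m^5 - 10*m^4*o + 8*m^3*o^2 + 206*m^2*o^3 - 7*m*o^4 - 196*o^5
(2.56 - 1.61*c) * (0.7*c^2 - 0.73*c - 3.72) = -1.127*c^3 + 2.9673*c^2 + 4.1204*c - 9.5232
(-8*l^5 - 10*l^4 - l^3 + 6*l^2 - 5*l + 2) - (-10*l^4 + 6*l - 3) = -8*l^5 - l^3 + 6*l^2 - 11*l + 5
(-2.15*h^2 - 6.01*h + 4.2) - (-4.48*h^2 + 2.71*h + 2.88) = 2.33*h^2 - 8.72*h + 1.32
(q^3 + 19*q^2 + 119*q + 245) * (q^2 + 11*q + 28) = q^5 + 30*q^4 + 356*q^3 + 2086*q^2 + 6027*q + 6860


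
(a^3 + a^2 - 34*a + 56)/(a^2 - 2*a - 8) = (a^2 + 5*a - 14)/(a + 2)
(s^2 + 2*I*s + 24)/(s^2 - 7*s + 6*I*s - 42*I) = (s - 4*I)/(s - 7)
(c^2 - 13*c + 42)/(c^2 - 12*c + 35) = (c - 6)/(c - 5)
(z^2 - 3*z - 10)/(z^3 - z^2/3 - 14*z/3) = 3*(z - 5)/(z*(3*z - 7))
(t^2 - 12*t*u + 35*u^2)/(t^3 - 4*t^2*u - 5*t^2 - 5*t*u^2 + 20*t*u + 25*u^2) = (t - 7*u)/(t^2 + t*u - 5*t - 5*u)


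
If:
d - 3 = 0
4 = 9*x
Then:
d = 3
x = 4/9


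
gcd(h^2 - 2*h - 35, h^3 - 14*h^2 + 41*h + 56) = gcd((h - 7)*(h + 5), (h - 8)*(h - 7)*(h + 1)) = h - 7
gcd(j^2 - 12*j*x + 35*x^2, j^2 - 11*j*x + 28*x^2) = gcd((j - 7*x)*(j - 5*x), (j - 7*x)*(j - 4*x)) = -j + 7*x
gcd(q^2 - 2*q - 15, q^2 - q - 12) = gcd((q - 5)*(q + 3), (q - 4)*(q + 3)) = q + 3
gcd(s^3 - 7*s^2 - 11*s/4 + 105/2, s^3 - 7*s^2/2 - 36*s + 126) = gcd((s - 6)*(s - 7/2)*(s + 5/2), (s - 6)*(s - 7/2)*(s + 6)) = s^2 - 19*s/2 + 21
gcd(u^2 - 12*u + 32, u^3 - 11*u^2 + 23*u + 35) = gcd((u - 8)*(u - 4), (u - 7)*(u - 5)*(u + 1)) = 1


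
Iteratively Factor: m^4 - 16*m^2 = (m - 4)*(m^3 + 4*m^2) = m*(m - 4)*(m^2 + 4*m) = m*(m - 4)*(m + 4)*(m)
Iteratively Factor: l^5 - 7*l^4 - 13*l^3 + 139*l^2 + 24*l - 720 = (l + 3)*(l^4 - 10*l^3 + 17*l^2 + 88*l - 240) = (l - 4)*(l + 3)*(l^3 - 6*l^2 - 7*l + 60) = (l - 4)^2*(l + 3)*(l^2 - 2*l - 15) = (l - 4)^2*(l + 3)^2*(l - 5)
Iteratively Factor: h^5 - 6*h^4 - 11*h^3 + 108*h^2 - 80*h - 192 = (h - 3)*(h^4 - 3*h^3 - 20*h^2 + 48*h + 64) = (h - 3)*(h + 4)*(h^3 - 7*h^2 + 8*h + 16) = (h - 3)*(h + 1)*(h + 4)*(h^2 - 8*h + 16) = (h - 4)*(h - 3)*(h + 1)*(h + 4)*(h - 4)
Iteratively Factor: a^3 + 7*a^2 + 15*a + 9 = (a + 1)*(a^2 + 6*a + 9) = (a + 1)*(a + 3)*(a + 3)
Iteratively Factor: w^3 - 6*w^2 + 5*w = (w - 1)*(w^2 - 5*w) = (w - 5)*(w - 1)*(w)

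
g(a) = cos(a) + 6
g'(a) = -sin(a)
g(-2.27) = 5.36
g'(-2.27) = 0.77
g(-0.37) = 6.93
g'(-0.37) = 0.36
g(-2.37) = 5.28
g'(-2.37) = 0.70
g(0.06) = 7.00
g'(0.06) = -0.06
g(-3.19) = 5.00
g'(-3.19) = -0.05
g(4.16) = 5.48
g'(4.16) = 0.85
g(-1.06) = 6.49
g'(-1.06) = 0.87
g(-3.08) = 5.00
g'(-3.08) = 0.06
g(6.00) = 6.96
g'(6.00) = 0.28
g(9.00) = 5.09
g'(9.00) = -0.41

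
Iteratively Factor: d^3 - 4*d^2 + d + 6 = (d + 1)*(d^2 - 5*d + 6) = (d - 2)*(d + 1)*(d - 3)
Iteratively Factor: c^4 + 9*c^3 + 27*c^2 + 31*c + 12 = (c + 1)*(c^3 + 8*c^2 + 19*c + 12) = (c + 1)*(c + 4)*(c^2 + 4*c + 3) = (c + 1)^2*(c + 4)*(c + 3)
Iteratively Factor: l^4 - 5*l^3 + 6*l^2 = (l)*(l^3 - 5*l^2 + 6*l) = l*(l - 2)*(l^2 - 3*l) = l^2*(l - 2)*(l - 3)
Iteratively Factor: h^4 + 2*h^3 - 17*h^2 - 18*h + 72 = (h + 3)*(h^3 - h^2 - 14*h + 24) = (h - 2)*(h + 3)*(h^2 + h - 12) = (h - 3)*(h - 2)*(h + 3)*(h + 4)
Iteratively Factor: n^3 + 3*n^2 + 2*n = (n)*(n^2 + 3*n + 2) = n*(n + 1)*(n + 2)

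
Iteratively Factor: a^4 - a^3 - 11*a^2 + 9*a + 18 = (a - 3)*(a^3 + 2*a^2 - 5*a - 6) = (a - 3)*(a - 2)*(a^2 + 4*a + 3) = (a - 3)*(a - 2)*(a + 3)*(a + 1)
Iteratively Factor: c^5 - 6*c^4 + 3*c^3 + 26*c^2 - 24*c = (c - 3)*(c^4 - 3*c^3 - 6*c^2 + 8*c) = (c - 4)*(c - 3)*(c^3 + c^2 - 2*c) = (c - 4)*(c - 3)*(c - 1)*(c^2 + 2*c) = (c - 4)*(c - 3)*(c - 1)*(c + 2)*(c)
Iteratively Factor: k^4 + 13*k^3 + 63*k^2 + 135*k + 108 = (k + 3)*(k^3 + 10*k^2 + 33*k + 36) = (k + 3)*(k + 4)*(k^2 + 6*k + 9) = (k + 3)^2*(k + 4)*(k + 3)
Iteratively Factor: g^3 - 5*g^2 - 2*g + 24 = (g - 3)*(g^2 - 2*g - 8) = (g - 4)*(g - 3)*(g + 2)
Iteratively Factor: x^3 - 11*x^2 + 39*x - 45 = (x - 3)*(x^2 - 8*x + 15) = (x - 3)^2*(x - 5)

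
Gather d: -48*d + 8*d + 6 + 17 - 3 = 20 - 40*d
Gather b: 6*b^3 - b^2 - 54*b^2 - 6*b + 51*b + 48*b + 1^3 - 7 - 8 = 6*b^3 - 55*b^2 + 93*b - 14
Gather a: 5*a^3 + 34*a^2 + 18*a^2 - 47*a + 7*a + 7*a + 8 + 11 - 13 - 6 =5*a^3 + 52*a^2 - 33*a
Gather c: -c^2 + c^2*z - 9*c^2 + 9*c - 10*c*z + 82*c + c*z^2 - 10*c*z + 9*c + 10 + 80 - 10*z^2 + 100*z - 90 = c^2*(z - 10) + c*(z^2 - 20*z + 100) - 10*z^2 + 100*z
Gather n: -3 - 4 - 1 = -8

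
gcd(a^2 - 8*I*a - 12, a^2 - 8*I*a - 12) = a^2 - 8*I*a - 12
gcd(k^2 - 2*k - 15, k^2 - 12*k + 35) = k - 5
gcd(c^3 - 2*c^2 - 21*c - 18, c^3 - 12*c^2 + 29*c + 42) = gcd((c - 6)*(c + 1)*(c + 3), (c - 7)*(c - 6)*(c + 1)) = c^2 - 5*c - 6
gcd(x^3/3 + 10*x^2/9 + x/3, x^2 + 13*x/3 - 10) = 1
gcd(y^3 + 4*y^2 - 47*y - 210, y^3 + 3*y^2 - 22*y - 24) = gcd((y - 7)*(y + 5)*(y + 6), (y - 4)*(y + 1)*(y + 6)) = y + 6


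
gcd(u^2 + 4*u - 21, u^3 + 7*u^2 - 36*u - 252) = u + 7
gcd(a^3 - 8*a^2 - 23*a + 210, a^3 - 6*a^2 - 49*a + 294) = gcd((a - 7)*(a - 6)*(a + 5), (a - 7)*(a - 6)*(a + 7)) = a^2 - 13*a + 42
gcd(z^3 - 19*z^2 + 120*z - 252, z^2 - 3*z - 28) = z - 7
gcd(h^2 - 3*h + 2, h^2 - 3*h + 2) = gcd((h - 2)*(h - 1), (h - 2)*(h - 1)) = h^2 - 3*h + 2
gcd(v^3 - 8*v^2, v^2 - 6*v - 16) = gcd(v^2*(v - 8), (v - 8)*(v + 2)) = v - 8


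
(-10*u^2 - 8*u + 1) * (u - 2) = -10*u^3 + 12*u^2 + 17*u - 2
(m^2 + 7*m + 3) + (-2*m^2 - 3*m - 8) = -m^2 + 4*m - 5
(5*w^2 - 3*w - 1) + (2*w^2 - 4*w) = 7*w^2 - 7*w - 1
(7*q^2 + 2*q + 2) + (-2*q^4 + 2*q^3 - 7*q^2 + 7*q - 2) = -2*q^4 + 2*q^3 + 9*q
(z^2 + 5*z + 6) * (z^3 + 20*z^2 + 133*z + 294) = z^5 + 25*z^4 + 239*z^3 + 1079*z^2 + 2268*z + 1764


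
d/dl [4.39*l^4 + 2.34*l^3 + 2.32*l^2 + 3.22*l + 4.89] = 17.56*l^3 + 7.02*l^2 + 4.64*l + 3.22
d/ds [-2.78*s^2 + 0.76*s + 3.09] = 0.76 - 5.56*s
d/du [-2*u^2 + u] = 1 - 4*u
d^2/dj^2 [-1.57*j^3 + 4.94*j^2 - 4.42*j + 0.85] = 9.88 - 9.42*j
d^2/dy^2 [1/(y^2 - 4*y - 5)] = 2*(y^2 - 4*y - 4*(y - 2)^2 - 5)/(-y^2 + 4*y + 5)^3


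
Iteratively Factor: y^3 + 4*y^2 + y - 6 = (y + 3)*(y^2 + y - 2) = (y - 1)*(y + 3)*(y + 2)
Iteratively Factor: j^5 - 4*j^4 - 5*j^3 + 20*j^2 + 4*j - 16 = (j - 4)*(j^4 - 5*j^2 + 4) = (j - 4)*(j + 1)*(j^3 - j^2 - 4*j + 4) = (j - 4)*(j + 1)*(j + 2)*(j^2 - 3*j + 2) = (j - 4)*(j - 2)*(j + 1)*(j + 2)*(j - 1)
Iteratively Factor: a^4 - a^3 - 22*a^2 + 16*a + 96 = (a + 2)*(a^3 - 3*a^2 - 16*a + 48) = (a - 3)*(a + 2)*(a^2 - 16) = (a - 3)*(a + 2)*(a + 4)*(a - 4)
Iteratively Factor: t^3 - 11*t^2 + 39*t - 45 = (t - 5)*(t^2 - 6*t + 9) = (t - 5)*(t - 3)*(t - 3)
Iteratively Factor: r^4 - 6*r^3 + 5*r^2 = (r - 1)*(r^3 - 5*r^2) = (r - 5)*(r - 1)*(r^2) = r*(r - 5)*(r - 1)*(r)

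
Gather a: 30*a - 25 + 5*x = 30*a + 5*x - 25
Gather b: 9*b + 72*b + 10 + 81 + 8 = 81*b + 99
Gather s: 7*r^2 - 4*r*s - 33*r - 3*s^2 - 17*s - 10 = 7*r^2 - 33*r - 3*s^2 + s*(-4*r - 17) - 10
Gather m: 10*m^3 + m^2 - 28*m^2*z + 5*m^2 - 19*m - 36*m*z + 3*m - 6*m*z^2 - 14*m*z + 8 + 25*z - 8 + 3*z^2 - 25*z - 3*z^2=10*m^3 + m^2*(6 - 28*z) + m*(-6*z^2 - 50*z - 16)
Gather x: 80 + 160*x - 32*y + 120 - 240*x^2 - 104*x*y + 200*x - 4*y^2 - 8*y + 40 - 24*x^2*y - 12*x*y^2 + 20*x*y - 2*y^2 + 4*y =x^2*(-24*y - 240) + x*(-12*y^2 - 84*y + 360) - 6*y^2 - 36*y + 240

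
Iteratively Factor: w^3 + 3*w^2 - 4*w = (w)*(w^2 + 3*w - 4) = w*(w - 1)*(w + 4)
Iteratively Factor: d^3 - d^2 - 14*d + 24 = (d - 3)*(d^2 + 2*d - 8) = (d - 3)*(d - 2)*(d + 4)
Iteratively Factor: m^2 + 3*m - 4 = (m + 4)*(m - 1)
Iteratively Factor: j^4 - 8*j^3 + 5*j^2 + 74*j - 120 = (j + 3)*(j^3 - 11*j^2 + 38*j - 40) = (j - 5)*(j + 3)*(j^2 - 6*j + 8) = (j - 5)*(j - 2)*(j + 3)*(j - 4)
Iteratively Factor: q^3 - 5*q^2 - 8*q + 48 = (q + 3)*(q^2 - 8*q + 16) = (q - 4)*(q + 3)*(q - 4)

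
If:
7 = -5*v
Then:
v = -7/5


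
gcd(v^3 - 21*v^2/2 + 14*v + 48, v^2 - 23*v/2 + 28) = v - 8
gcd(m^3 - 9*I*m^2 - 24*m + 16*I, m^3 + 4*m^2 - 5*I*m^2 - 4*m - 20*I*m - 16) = m^2 - 5*I*m - 4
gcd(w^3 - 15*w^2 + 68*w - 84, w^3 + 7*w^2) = 1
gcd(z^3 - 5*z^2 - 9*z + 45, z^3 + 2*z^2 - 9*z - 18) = z^2 - 9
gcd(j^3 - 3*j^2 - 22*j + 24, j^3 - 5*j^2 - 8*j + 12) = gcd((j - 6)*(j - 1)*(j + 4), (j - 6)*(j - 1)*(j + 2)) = j^2 - 7*j + 6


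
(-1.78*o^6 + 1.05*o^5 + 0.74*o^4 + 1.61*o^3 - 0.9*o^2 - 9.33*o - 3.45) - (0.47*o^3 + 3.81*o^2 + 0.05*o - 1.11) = -1.78*o^6 + 1.05*o^5 + 0.74*o^4 + 1.14*o^3 - 4.71*o^2 - 9.38*o - 2.34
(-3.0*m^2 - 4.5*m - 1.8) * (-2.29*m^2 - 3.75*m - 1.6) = 6.87*m^4 + 21.555*m^3 + 25.797*m^2 + 13.95*m + 2.88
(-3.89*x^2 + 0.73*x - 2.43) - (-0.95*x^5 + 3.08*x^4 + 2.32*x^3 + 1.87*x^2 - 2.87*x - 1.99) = 0.95*x^5 - 3.08*x^4 - 2.32*x^3 - 5.76*x^2 + 3.6*x - 0.44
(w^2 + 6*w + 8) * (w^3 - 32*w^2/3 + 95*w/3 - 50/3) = w^5 - 14*w^4/3 - 73*w^3/3 + 88*w^2 + 460*w/3 - 400/3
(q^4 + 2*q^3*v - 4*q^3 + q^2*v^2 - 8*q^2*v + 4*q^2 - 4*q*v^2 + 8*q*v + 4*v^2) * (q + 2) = q^5 + 2*q^4*v - 2*q^4 + q^3*v^2 - 4*q^3*v - 4*q^3 - 2*q^2*v^2 - 8*q^2*v + 8*q^2 - 4*q*v^2 + 16*q*v + 8*v^2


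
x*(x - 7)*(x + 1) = x^3 - 6*x^2 - 7*x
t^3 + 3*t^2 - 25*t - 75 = (t - 5)*(t + 3)*(t + 5)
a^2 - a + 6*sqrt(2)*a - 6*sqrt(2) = (a - 1)*(a + 6*sqrt(2))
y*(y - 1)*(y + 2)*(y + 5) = y^4 + 6*y^3 + 3*y^2 - 10*y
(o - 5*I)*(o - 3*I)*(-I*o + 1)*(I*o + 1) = o^4 - 8*I*o^3 - 14*o^2 - 8*I*o - 15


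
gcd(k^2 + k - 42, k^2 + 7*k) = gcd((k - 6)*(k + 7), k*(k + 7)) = k + 7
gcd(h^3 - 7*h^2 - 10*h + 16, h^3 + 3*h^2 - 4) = h^2 + h - 2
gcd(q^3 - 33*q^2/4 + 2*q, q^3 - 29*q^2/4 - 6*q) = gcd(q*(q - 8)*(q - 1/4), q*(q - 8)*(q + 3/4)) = q^2 - 8*q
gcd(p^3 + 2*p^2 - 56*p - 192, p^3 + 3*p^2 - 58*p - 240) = p^2 - 2*p - 48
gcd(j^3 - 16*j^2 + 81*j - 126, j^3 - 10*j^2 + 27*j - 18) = j^2 - 9*j + 18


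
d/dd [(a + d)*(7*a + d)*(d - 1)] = 7*a^2 + 16*a*d - 8*a + 3*d^2 - 2*d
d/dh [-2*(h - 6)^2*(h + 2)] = 2*(2 - 3*h)*(h - 6)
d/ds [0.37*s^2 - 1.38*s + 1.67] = 0.74*s - 1.38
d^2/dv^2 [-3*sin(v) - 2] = 3*sin(v)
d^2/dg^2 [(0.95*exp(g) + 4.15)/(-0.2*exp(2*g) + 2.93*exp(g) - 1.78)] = (-0.038*exp(4*g) - 1.2207*exp(3*g) + 9.3249*exp(2*g) - 34.672365*exp(g) - 24.65389)*exp(g)/(0.008*exp(6*g) - 0.3516*exp(5*g) + 5.36454*exp(4*g) - 31.412237*exp(3*g) + 47.744406*exp(2*g) - 27.850236*exp(g) + 5.639752)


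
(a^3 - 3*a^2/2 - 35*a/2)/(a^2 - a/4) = 2*(2*a^2 - 3*a - 35)/(4*a - 1)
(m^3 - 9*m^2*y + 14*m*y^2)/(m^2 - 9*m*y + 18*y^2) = m*(m^2 - 9*m*y + 14*y^2)/(m^2 - 9*m*y + 18*y^2)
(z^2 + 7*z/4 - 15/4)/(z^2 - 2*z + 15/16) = 4*(z + 3)/(4*z - 3)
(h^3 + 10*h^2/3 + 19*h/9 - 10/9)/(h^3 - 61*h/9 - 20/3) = (3*h^2 + 5*h - 2)/(3*h^2 - 5*h - 12)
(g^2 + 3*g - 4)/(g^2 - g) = (g + 4)/g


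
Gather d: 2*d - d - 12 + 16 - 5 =d - 1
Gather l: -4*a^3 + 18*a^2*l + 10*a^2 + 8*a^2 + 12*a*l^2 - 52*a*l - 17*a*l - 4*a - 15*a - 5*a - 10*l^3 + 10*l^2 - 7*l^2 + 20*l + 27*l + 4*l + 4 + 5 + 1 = -4*a^3 + 18*a^2 - 24*a - 10*l^3 + l^2*(12*a + 3) + l*(18*a^2 - 69*a + 51) + 10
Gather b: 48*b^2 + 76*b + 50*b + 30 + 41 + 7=48*b^2 + 126*b + 78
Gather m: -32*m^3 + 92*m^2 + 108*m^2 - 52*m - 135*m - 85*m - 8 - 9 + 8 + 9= -32*m^3 + 200*m^2 - 272*m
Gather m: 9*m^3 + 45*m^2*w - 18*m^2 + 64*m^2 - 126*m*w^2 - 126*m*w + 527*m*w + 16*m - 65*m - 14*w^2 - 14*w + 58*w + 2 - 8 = 9*m^3 + m^2*(45*w + 46) + m*(-126*w^2 + 401*w - 49) - 14*w^2 + 44*w - 6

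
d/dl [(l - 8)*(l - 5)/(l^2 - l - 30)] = 2*(6*l^2 - 70*l + 215)/(l^4 - 2*l^3 - 59*l^2 + 60*l + 900)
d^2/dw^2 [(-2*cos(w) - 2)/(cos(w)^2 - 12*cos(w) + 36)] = 2*(187*cos(w)/4 + 14*cos(2*w) + cos(3*w)/4 - 16)/(cos(w) - 6)^4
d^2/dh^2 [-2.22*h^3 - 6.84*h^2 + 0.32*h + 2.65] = -13.32*h - 13.68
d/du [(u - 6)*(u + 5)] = 2*u - 1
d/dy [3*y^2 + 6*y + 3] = 6*y + 6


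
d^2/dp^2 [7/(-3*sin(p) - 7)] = 21*(3*sin(p)^2 - 7*sin(p) - 6)/(3*sin(p) + 7)^3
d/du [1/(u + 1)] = -1/(u + 1)^2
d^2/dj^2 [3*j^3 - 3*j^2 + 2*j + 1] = 18*j - 6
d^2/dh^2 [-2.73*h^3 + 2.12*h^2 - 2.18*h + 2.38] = 4.24 - 16.38*h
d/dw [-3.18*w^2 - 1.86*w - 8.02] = -6.36*w - 1.86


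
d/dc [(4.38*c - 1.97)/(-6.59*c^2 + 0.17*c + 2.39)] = (28.8642*c^2 - 25.9646*c + 10.8031)/(43.4281*c^4 - 2.2406*c^3 - 31.4713*c^2 + 0.8126*c + 5.7121)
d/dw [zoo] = 0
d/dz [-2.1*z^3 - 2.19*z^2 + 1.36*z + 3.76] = -6.3*z^2 - 4.38*z + 1.36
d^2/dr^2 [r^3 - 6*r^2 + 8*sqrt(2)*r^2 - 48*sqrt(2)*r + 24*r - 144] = 6*r - 12 + 16*sqrt(2)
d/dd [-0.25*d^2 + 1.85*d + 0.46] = 1.85 - 0.5*d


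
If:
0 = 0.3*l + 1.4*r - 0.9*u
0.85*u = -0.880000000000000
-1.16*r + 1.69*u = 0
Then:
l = 3.93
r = -1.51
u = -1.04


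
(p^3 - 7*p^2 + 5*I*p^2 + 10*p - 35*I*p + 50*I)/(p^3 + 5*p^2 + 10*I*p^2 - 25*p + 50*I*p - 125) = (p^2 - 7*p + 10)/(p^2 + 5*p*(1 + I) + 25*I)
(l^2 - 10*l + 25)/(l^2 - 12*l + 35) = (l - 5)/(l - 7)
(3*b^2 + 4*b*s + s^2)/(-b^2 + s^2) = (3*b + s)/(-b + s)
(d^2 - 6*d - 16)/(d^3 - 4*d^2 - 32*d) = (d + 2)/(d*(d + 4))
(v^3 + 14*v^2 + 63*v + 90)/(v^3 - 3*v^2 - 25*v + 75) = (v^2 + 9*v + 18)/(v^2 - 8*v + 15)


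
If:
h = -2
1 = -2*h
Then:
No Solution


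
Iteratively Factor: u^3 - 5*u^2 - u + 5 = (u - 5)*(u^2 - 1) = (u - 5)*(u + 1)*(u - 1)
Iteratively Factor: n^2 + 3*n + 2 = (n + 2)*(n + 1)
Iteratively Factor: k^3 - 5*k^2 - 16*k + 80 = (k - 5)*(k^2 - 16) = (k - 5)*(k + 4)*(k - 4)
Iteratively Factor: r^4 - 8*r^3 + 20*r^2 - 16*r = (r)*(r^3 - 8*r^2 + 20*r - 16) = r*(r - 4)*(r^2 - 4*r + 4) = r*(r - 4)*(r - 2)*(r - 2)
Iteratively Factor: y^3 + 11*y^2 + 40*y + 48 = (y + 4)*(y^2 + 7*y + 12) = (y + 3)*(y + 4)*(y + 4)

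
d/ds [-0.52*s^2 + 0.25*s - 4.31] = 0.25 - 1.04*s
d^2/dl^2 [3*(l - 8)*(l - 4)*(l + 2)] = 18*l - 60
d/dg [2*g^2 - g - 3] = 4*g - 1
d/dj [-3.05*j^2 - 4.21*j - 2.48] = -6.1*j - 4.21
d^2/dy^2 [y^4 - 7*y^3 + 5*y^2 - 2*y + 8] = 12*y^2 - 42*y + 10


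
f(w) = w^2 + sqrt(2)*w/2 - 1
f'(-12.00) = -23.29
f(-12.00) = 134.51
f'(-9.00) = -17.29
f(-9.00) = 73.64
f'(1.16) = 3.03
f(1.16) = 1.17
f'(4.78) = 10.27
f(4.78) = 25.23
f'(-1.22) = -1.73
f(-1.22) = -0.37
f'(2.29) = 5.29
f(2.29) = 5.86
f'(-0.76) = -0.81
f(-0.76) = -0.96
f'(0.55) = 1.81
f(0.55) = -0.31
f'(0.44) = 1.59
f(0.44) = -0.50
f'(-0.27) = 0.17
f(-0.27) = -1.12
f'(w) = 2*w + sqrt(2)/2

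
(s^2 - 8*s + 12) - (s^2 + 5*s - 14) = 26 - 13*s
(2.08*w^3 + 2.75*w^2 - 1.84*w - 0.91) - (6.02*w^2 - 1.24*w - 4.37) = 2.08*w^3 - 3.27*w^2 - 0.6*w + 3.46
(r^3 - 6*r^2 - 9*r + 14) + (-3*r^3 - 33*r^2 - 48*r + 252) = -2*r^3 - 39*r^2 - 57*r + 266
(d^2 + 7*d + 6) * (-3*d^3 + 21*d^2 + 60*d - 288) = -3*d^5 + 189*d^3 + 258*d^2 - 1656*d - 1728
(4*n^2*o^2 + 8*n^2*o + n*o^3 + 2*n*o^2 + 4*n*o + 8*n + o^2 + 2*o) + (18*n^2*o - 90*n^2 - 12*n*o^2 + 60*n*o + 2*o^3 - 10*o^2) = 4*n^2*o^2 + 26*n^2*o - 90*n^2 + n*o^3 - 10*n*o^2 + 64*n*o + 8*n + 2*o^3 - 9*o^2 + 2*o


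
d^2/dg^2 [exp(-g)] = exp(-g)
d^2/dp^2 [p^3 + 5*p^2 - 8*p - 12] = 6*p + 10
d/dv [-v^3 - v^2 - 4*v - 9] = -3*v^2 - 2*v - 4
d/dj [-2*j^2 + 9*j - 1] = 9 - 4*j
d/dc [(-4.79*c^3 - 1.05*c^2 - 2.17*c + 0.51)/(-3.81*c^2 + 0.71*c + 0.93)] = (18.2499*c^4 - 6.8018*c^3 - 22.3773*c^2 + 1.9332*c - 2.3802)/(14.5161*c^4 - 5.4102*c^3 - 6.5825*c^2 + 1.3206*c + 0.8649)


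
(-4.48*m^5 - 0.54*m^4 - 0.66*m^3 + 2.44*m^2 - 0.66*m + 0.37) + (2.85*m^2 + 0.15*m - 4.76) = -4.48*m^5 - 0.54*m^4 - 0.66*m^3 + 5.29*m^2 - 0.51*m - 4.39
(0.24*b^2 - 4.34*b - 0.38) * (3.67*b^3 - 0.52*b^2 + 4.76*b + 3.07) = 0.8808*b^5 - 16.0526*b^4 + 2.0046*b^3 - 19.724*b^2 - 15.1326*b - 1.1666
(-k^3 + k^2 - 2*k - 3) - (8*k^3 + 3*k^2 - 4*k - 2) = -9*k^3 - 2*k^2 + 2*k - 1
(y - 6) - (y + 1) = -7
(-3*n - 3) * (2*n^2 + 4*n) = -6*n^3 - 18*n^2 - 12*n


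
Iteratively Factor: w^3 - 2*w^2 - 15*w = (w)*(w^2 - 2*w - 15) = w*(w + 3)*(w - 5)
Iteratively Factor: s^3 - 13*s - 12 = (s - 4)*(s^2 + 4*s + 3) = (s - 4)*(s + 3)*(s + 1)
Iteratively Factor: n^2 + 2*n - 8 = (n + 4)*(n - 2)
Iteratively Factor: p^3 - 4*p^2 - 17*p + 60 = (p - 3)*(p^2 - p - 20) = (p - 5)*(p - 3)*(p + 4)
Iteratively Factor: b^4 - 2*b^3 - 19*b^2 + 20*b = (b - 5)*(b^3 + 3*b^2 - 4*b) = b*(b - 5)*(b^2 + 3*b - 4) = b*(b - 5)*(b + 4)*(b - 1)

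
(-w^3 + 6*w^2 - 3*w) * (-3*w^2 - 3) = 3*w^5 - 18*w^4 + 12*w^3 - 18*w^2 + 9*w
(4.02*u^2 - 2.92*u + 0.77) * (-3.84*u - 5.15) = -15.4368*u^3 - 9.4902*u^2 + 12.0812*u - 3.9655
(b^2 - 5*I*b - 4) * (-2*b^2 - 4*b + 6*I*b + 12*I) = -2*b^4 - 4*b^3 + 16*I*b^3 + 38*b^2 + 32*I*b^2 + 76*b - 24*I*b - 48*I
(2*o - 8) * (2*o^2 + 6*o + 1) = 4*o^3 - 4*o^2 - 46*o - 8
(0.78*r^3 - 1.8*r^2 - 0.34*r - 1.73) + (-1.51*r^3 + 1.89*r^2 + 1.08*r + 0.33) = -0.73*r^3 + 0.0899999999999999*r^2 + 0.74*r - 1.4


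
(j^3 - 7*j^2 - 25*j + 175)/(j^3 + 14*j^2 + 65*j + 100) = (j^2 - 12*j + 35)/(j^2 + 9*j + 20)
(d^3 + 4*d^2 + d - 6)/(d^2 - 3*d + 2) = (d^2 + 5*d + 6)/(d - 2)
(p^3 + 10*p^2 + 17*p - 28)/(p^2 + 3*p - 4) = p + 7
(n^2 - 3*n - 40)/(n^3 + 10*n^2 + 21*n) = (n^2 - 3*n - 40)/(n*(n^2 + 10*n + 21))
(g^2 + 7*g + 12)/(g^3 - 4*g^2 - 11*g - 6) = (g^2 + 7*g + 12)/(g^3 - 4*g^2 - 11*g - 6)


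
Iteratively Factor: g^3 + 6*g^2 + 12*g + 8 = (g + 2)*(g^2 + 4*g + 4) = (g + 2)^2*(g + 2)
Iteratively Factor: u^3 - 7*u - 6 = (u + 1)*(u^2 - u - 6) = (u + 1)*(u + 2)*(u - 3)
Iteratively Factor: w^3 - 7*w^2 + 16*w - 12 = (w - 2)*(w^2 - 5*w + 6) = (w - 3)*(w - 2)*(w - 2)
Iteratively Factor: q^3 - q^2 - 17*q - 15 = (q + 1)*(q^2 - 2*q - 15) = (q - 5)*(q + 1)*(q + 3)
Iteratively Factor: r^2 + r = (r + 1)*(r)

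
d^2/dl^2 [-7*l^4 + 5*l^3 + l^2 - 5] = -84*l^2 + 30*l + 2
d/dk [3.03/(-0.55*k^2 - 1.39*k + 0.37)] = (3.333*k + 4.2117)/(0.55*k^2 + 1.39*k - 0.37)^2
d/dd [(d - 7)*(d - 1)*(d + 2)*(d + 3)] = 4*d^3 - 9*d^2 - 54*d - 13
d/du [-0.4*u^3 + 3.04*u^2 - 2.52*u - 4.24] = -1.2*u^2 + 6.08*u - 2.52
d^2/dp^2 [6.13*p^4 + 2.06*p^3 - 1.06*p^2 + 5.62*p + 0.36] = 73.56*p^2 + 12.36*p - 2.12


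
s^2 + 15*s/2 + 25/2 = (s + 5/2)*(s + 5)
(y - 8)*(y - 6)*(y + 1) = y^3 - 13*y^2 + 34*y + 48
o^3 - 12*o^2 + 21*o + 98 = (o - 7)^2*(o + 2)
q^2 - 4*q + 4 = (q - 2)^2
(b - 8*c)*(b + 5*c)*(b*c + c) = b^3*c - 3*b^2*c^2 + b^2*c - 40*b*c^3 - 3*b*c^2 - 40*c^3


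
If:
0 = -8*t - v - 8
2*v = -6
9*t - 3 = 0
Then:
No Solution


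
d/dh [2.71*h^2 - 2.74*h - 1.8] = 5.42*h - 2.74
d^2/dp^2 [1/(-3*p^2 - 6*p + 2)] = 6*(3*p^2 + 6*p - 12*(p + 1)^2 - 2)/(3*p^2 + 6*p - 2)^3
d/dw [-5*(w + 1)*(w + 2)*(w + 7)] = -15*w^2 - 100*w - 115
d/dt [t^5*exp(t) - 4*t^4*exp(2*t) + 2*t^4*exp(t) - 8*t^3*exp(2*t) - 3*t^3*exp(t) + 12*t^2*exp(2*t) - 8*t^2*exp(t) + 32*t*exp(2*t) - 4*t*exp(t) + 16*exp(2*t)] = (t^5 - 8*t^4*exp(t) + 7*t^4 - 32*t^3*exp(t) + 5*t^3 - 17*t^2 + 88*t*exp(t) - 20*t + 64*exp(t) - 4)*exp(t)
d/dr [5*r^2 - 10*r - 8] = 10*r - 10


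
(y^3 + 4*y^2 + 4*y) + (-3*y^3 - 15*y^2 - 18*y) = -2*y^3 - 11*y^2 - 14*y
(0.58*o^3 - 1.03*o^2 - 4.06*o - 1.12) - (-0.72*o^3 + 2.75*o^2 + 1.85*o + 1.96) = 1.3*o^3 - 3.78*o^2 - 5.91*o - 3.08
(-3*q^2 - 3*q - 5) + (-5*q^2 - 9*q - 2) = -8*q^2 - 12*q - 7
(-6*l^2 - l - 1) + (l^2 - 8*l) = -5*l^2 - 9*l - 1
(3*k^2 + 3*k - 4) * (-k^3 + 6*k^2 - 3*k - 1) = -3*k^5 + 15*k^4 + 13*k^3 - 36*k^2 + 9*k + 4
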